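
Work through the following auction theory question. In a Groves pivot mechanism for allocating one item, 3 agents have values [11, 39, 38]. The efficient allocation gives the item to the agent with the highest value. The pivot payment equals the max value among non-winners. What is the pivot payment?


Step 1: The efficient winner is agent 1 with value 39
Step 2: Other agents' values: [11, 38]
Step 3: Pivot payment = max(others) = 38
Step 4: The winner pays 38

38


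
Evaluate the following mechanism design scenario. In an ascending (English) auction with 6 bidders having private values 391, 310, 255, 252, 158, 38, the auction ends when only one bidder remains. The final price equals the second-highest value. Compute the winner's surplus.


Step 1: Identify the highest value: 391
Step 2: Identify the second-highest value: 310
Step 3: The final price = second-highest value = 310
Step 4: Surplus = 391 - 310 = 81

81


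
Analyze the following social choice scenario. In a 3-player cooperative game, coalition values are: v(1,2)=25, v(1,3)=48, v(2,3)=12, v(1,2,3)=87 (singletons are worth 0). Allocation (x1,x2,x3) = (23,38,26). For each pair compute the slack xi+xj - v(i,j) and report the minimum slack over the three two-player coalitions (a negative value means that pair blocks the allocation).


Step 1: Slack for coalition (1,2): x1+x2 - v12 = 61 - 25 = 36
Step 2: Slack for coalition (1,3): x1+x3 - v13 = 49 - 48 = 1
Step 3: Slack for coalition (2,3): x2+x3 - v23 = 64 - 12 = 52
Step 4: Minimum slack = min(36, 1, 52) = 1, attained by (1,3); no pair can gain by deviating, so the allocation is in the core

1


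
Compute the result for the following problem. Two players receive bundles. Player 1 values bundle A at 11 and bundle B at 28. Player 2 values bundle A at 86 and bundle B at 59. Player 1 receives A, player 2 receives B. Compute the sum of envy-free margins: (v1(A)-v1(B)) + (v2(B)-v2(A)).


Step 1: Player 1's margin = v1(A) - v1(B) = 11 - 28 = -17
Step 2: Player 2's margin = v2(B) - v2(A) = 59 - 86 = -27
Step 3: Total margin = -17 + -27 = -44

-44


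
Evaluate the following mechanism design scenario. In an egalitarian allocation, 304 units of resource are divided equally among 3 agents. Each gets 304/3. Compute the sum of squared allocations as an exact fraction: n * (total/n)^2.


Step 1: Each agent's share = 304/3
Step 2: Square of each share = (304/3)^2 = 92416/9
Step 3: Sum of squares = 3 * 92416/9 = 92416/3

92416/3


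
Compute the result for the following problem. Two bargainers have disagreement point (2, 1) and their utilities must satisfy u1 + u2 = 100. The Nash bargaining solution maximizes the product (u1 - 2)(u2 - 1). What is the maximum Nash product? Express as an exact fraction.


Step 1: The Nash solution splits surplus symmetrically above the disagreement point
Step 2: u1 = (total + d1 - d2)/2 = (100 + 2 - 1)/2 = 101/2
Step 3: u2 = (total - d1 + d2)/2 = (100 - 2 + 1)/2 = 99/2
Step 4: Nash product = (101/2 - 2) * (99/2 - 1)
Step 5: = 97/2 * 97/2 = 9409/4

9409/4


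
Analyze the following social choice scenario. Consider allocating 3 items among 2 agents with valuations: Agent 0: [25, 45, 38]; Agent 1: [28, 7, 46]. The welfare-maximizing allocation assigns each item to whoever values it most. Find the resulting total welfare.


Step 1: For each item, find the maximum value among all agents.
Step 2: Item 0 -> Agent 1 (value 28)
Step 3: Item 1 -> Agent 0 (value 45)
Step 4: Item 2 -> Agent 1 (value 46)
Step 5: Total welfare = 28 + 45 + 46 = 119

119


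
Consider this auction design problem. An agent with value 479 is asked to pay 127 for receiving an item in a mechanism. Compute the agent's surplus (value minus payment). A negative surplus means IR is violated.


Step 1: Surplus = value - payment = 479 - 127 = 352
Step 2: IR is satisfied (surplus >= 0)

352


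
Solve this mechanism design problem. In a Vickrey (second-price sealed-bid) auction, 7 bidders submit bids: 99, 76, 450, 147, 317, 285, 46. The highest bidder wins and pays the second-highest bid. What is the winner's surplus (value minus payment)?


Step 1: Sort bids in descending order: 450, 317, 285, 147, 99, 76, 46
Step 2: The winning bid is the highest: 450
Step 3: The payment equals the second-highest bid: 317
Step 4: Surplus = winner's bid - payment = 450 - 317 = 133

133


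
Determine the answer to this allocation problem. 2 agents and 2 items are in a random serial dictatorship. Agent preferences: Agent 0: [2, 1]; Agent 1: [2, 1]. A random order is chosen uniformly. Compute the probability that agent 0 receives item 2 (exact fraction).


Step 1: Agent 0 wants item 2
Step 2: There are 2 possible orderings of agents
Step 3: In 1 orderings, agent 0 gets item 2
Step 4: Probability = 1/2

1/2


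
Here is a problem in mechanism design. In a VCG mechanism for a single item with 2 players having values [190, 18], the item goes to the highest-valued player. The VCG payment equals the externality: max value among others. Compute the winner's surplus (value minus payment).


Step 1: The winner is the agent with the highest value: agent 0 with value 190
Step 2: Values of other agents: [18]
Step 3: VCG payment = max of others' values = 18
Step 4: Surplus = 190 - 18 = 172

172


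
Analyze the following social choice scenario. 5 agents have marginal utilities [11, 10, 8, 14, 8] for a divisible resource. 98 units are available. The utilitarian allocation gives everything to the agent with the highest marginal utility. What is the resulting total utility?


Step 1: The marginal utilities are [11, 10, 8, 14, 8]
Step 2: The highest marginal utility is 14
Step 3: All 98 units go to that agent
Step 4: Total utility = 14 * 98 = 1372

1372


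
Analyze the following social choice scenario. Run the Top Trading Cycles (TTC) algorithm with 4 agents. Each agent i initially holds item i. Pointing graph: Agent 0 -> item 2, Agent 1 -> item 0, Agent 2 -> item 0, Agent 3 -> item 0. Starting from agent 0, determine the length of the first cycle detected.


Step 1: Trace the pointer graph from agent 0: 0 -> 2 -> 0
Step 2: A cycle is detected when we revisit agent 0
Step 3: The cycle is: 0 -> 2 -> 0
Step 4: Cycle length = 2

2


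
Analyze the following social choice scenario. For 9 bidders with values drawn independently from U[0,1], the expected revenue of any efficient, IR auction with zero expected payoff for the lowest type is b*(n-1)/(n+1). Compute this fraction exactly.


Step 1: By Revenue Equivalence, expected revenue = b*(n-1)/(n+1)
Step 2: Substituting n = 9, b = 1
Step 3: Revenue = 1*(9-1)/(9+1) = 1*8/10
Step 4: Revenue = 8/10 = 4/5

4/5


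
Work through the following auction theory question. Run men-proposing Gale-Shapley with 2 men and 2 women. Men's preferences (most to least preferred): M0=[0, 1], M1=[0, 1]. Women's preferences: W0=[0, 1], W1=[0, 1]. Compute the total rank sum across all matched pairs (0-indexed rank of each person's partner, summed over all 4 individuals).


Step 1: Run Gale-Shapley (men propose, women hold best offer):
  M0 proposes to W0; she accepts
  M1 proposes to W0; rejected
  M1 proposes to W1; she accepts
Step 2: Final matching: W0-M0, W1-M1
Step 3: 0-indexed ranks (man's rank of his match, then woman's): 0 + 0 + 1 + 1
Step 4: Total rank sum = 2

2


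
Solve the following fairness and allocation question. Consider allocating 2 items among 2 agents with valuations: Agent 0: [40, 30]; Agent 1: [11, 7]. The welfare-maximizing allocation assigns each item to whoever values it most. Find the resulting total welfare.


Step 1: For each item, find the maximum value among all agents.
Step 2: Item 0 -> Agent 0 (value 40)
Step 3: Item 1 -> Agent 0 (value 30)
Step 4: Total welfare = 40 + 30 = 70

70


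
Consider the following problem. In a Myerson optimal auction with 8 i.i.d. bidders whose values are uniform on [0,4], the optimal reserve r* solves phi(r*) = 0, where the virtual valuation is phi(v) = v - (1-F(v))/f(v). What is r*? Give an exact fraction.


Step 1: For U[0,4], F(v) = v/4 and f(v) = 1/4
Step 2: phi(v) = v - (1 - v/4)/(1/4) = v - (4 - v) = 2v - 4
Step 3: Set phi(r*) = 0: 2r* - 4 = 0
Step 4: r* = 4/2 = 2 (the number of bidders n = 8 does not enter)

2


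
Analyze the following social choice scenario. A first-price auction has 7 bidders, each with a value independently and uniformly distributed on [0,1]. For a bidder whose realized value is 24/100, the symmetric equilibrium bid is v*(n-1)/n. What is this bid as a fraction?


Step 1: The symmetric BNE bidding function is b(v) = v * (n-1) / n
Step 2: Substitute v = 6/25 and n = 7
Step 3: b = 6/25 * 6/7
Step 4: b = 36/175

36/175


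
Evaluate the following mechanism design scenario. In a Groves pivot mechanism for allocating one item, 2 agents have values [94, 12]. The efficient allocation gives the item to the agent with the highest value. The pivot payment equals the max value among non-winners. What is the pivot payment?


Step 1: The efficient winner is agent 0 with value 94
Step 2: Other agents' values: [12]
Step 3: Pivot payment = max(others) = 12
Step 4: The winner pays 12

12


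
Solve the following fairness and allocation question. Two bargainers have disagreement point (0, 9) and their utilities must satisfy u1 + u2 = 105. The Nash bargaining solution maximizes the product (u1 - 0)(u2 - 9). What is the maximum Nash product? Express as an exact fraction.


Step 1: The Nash solution splits surplus symmetrically above the disagreement point
Step 2: u1 = (total + d1 - d2)/2 = (105 + 0 - 9)/2 = 48
Step 3: u2 = (total - d1 + d2)/2 = (105 - 0 + 9)/2 = 57
Step 4: Nash product = (48 - 0) * (57 - 9)
Step 5: = 48 * 48 = 2304

2304


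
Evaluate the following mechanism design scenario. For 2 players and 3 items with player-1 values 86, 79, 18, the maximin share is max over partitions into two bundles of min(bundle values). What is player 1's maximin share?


Step 1: Item values = 86, 79, 18
Step 2: Enumerate all 2-bundle partitions and take the smaller bundle:
  Partition 1: {86} vs {79,18} -> bundles 86, 97; min = 86
  Partition 2: {79} vs {86,18} -> bundles 79, 104; min = 79
  Partition 3: {18} vs {86,79} -> bundles 18, 165; min = 18
Step 3: MMS = max(86, 79, 18) = 86

86


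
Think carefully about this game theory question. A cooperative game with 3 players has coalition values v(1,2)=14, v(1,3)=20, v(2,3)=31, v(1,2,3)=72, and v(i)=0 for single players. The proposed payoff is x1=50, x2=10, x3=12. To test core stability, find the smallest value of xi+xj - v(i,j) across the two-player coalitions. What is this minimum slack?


Step 1: Slack for coalition (1,2): x1+x2 - v12 = 60 - 14 = 46
Step 2: Slack for coalition (1,3): x1+x3 - v13 = 62 - 20 = 42
Step 3: Slack for coalition (2,3): x2+x3 - v23 = 22 - 31 = -9
Step 4: Minimum slack = min(46, 42, -9) = -9, attained by (2,3); coalition (2,3) can block (slack < 0), so the allocation is not in the core

-9


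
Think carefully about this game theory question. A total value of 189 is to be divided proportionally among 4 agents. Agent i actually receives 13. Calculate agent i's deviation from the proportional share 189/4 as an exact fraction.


Step 1: Proportional share = 189/4
Step 2: Agent's actual allocation = 13
Step 3: Excess = 13 - 189/4 = -137/4

-137/4


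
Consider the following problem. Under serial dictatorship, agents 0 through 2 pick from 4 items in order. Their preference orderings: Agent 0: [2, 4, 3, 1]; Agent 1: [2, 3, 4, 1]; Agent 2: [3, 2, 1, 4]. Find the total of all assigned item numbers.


Step 1: Agent 0 picks item 2
Step 2: Agent 1 picks item 3
Step 3: Agent 2 picks item 1
Step 4: Sum = 2 + 3 + 1 = 6

6


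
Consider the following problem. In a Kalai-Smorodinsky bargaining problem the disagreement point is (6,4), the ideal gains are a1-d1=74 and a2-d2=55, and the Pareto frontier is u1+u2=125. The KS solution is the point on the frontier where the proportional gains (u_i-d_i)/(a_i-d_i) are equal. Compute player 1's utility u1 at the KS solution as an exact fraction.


Step 1: At the KS point, (u1-d1)/r1 = (u2-d2)/r2 = t and u1+u2 = 125
Step 2: u1 = d1 + r1*t and u2 = d2 + r2*t, so (d1 + r1*t) + (d2 + r2*t) = 125
Step 3: t = (125 - 6 - 4)/(74 + 55) = 115/129
Step 4: u1 = d1 + r1*t = 6 + 74 * 115/129 = 9284/129
Step 5: (Check: u2 = d2 + r2*t = 6841/129; u1+u2 = 9284/129 + 6841/129 = 125, on the frontier.)

9284/129


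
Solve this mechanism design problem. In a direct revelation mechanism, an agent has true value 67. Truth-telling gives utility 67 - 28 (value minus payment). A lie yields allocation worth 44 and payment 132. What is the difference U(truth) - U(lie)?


Step 1: U(truth) = value - payment = 67 - 28 = 39
Step 2: U(lie) = allocation - payment = 44 - 132 = -88
Step 3: IC gap = 39 - (-88) = 127

127


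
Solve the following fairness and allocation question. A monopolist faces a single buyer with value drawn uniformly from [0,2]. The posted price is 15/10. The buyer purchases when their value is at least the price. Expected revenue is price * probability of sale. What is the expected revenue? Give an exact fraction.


Step 1: Posted price r = 3/2, value support [0,2]
Step 2: P(v >= r) = (2 - 3/2)/2 = 1/4
Step 3: Expected revenue = r * P(v >= r) = 3/2 * 1/4
Step 4: Revenue = 3/8

3/8


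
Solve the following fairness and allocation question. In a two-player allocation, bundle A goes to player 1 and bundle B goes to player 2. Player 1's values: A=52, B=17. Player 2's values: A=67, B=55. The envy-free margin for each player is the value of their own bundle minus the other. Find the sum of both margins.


Step 1: Player 1's margin = v1(A) - v1(B) = 52 - 17 = 35
Step 2: Player 2's margin = v2(B) - v2(A) = 55 - 67 = -12
Step 3: Total margin = 35 + -12 = 23

23


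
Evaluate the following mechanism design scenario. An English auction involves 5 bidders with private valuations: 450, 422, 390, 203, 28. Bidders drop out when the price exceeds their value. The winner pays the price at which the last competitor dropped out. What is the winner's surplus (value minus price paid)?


Step 1: Identify the highest value: 450
Step 2: Identify the second-highest value: 422
Step 3: The final price = second-highest value = 422
Step 4: Surplus = 450 - 422 = 28

28


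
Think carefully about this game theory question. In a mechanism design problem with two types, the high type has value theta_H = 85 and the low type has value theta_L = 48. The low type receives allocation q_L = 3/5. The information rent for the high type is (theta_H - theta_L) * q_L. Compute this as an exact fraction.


Step 1: theta_H - theta_L = 85 - 48 = 37
Step 2: Information rent = (theta_H - theta_L) * q_L
Step 3: = 37 * 3/5
Step 4: = 111/5

111/5


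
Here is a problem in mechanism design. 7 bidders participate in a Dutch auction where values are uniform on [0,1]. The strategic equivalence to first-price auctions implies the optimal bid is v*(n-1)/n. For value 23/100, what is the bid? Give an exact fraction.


Step 1: Dutch auctions are strategically equivalent to first-price auctions
Step 2: The equilibrium bid is b(v) = v*(n-1)/n
Step 3: b = 23/100 * 6/7
Step 4: b = 69/350

69/350


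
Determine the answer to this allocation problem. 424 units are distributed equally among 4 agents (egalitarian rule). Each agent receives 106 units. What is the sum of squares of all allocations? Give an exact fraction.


Step 1: Each agent's share = 424/4 = 106
Step 2: Square of each share = (106)^2 = 11236
Step 3: Sum of squares = 4 * 11236 = 44944

44944


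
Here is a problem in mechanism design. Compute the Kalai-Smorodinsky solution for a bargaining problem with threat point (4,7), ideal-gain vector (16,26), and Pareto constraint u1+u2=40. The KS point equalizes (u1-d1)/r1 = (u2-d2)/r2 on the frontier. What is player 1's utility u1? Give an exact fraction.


Step 1: At the KS point, (u1-d1)/r1 = (u2-d2)/r2 = t and u1+u2 = 40
Step 2: u1 = d1 + r1*t and u2 = d2 + r2*t, so (d1 + r1*t) + (d2 + r2*t) = 40
Step 3: t = (40 - 4 - 7)/(16 + 26) = 29/42
Step 4: u1 = d1 + r1*t = 4 + 16 * 29/42 = 316/21
Step 5: (Check: u2 = d2 + r2*t = 524/21; u1+u2 = 316/21 + 524/21 = 40, on the frontier.)

316/21


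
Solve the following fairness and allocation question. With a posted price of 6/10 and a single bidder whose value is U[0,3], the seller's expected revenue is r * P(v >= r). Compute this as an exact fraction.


Step 1: Posted price r = 3/5, value support [0,3]
Step 2: P(v >= r) = (3 - 3/5)/3 = 4/5
Step 3: Expected revenue = r * P(v >= r) = 3/5 * 4/5
Step 4: Revenue = 12/25

12/25


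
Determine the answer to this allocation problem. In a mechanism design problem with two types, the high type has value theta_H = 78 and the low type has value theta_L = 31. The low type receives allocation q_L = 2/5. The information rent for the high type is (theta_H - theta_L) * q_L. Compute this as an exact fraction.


Step 1: theta_H - theta_L = 78 - 31 = 47
Step 2: Information rent = (theta_H - theta_L) * q_L
Step 3: = 47 * 2/5
Step 4: = 94/5

94/5


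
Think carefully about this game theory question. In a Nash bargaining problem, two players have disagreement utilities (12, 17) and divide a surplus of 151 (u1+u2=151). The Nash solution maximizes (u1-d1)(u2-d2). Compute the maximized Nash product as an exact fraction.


Step 1: The Nash solution splits surplus symmetrically above the disagreement point
Step 2: u1 = (total + d1 - d2)/2 = (151 + 12 - 17)/2 = 73
Step 3: u2 = (total - d1 + d2)/2 = (151 - 12 + 17)/2 = 78
Step 4: Nash product = (73 - 12) * (78 - 17)
Step 5: = 61 * 61 = 3721

3721


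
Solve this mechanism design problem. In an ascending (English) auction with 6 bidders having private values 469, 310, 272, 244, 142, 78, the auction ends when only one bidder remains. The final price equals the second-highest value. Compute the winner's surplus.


Step 1: Identify the highest value: 469
Step 2: Identify the second-highest value: 310
Step 3: The final price = second-highest value = 310
Step 4: Surplus = 469 - 310 = 159

159


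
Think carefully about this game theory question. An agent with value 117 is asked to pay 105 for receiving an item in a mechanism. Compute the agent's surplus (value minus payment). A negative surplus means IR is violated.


Step 1: Surplus = value - payment = 117 - 105 = 12
Step 2: IR is satisfied (surplus >= 0)

12


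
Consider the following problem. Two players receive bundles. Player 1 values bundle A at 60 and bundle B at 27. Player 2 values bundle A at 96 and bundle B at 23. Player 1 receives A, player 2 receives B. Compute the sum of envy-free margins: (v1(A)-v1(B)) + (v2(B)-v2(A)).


Step 1: Player 1's margin = v1(A) - v1(B) = 60 - 27 = 33
Step 2: Player 2's margin = v2(B) - v2(A) = 23 - 96 = -73
Step 3: Total margin = 33 + -73 = -40

-40


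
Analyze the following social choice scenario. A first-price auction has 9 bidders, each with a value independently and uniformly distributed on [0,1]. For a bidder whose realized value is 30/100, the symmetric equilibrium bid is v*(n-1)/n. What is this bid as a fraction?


Step 1: The symmetric BNE bidding function is b(v) = v * (n-1) / n
Step 2: Substitute v = 3/10 and n = 9
Step 3: b = 3/10 * 8/9
Step 4: b = 4/15

4/15


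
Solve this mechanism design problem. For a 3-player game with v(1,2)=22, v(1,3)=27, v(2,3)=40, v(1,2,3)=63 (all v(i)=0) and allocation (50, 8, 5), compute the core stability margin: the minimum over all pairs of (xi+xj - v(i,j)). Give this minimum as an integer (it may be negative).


Step 1: Slack for coalition (1,2): x1+x2 - v12 = 58 - 22 = 36
Step 2: Slack for coalition (1,3): x1+x3 - v13 = 55 - 27 = 28
Step 3: Slack for coalition (2,3): x2+x3 - v23 = 13 - 40 = -27
Step 4: Minimum slack = min(36, 28, -27) = -27, attained by (2,3); coalition (2,3) can block (slack < 0), so the allocation is not in the core

-27


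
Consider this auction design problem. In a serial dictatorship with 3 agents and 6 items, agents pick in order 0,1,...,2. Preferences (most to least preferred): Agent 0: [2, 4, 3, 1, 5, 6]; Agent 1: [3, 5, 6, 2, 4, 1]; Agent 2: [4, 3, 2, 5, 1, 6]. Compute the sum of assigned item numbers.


Step 1: Agent 0 picks item 2
Step 2: Agent 1 picks item 3
Step 3: Agent 2 picks item 4
Step 4: Sum = 2 + 3 + 4 = 9

9


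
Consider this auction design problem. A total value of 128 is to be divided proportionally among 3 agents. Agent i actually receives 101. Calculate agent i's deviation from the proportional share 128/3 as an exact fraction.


Step 1: Proportional share = 128/3
Step 2: Agent's actual allocation = 101
Step 3: Excess = 101 - 128/3 = 175/3

175/3


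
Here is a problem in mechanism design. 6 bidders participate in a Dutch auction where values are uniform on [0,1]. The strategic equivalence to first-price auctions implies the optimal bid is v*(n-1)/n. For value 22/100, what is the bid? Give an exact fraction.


Step 1: Dutch auctions are strategically equivalent to first-price auctions
Step 2: The equilibrium bid is b(v) = v*(n-1)/n
Step 3: b = 11/50 * 5/6
Step 4: b = 11/60

11/60


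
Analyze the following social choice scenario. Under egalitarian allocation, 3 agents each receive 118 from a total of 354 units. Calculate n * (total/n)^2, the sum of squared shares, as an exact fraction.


Step 1: Each agent's share = 354/3 = 118
Step 2: Square of each share = (118)^2 = 13924
Step 3: Sum of squares = 3 * 13924 = 41772

41772


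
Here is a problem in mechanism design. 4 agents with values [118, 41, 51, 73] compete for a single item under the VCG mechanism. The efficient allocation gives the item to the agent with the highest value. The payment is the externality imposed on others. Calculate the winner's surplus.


Step 1: The winner is the agent with the highest value: agent 0 with value 118
Step 2: Values of other agents: [41, 51, 73]
Step 3: VCG payment = max of others' values = 73
Step 4: Surplus = 118 - 73 = 45

45


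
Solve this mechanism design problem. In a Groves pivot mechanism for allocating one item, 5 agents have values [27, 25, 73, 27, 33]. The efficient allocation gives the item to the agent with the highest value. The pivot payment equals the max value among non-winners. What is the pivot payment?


Step 1: The efficient winner is agent 2 with value 73
Step 2: Other agents' values: [27, 25, 27, 33]
Step 3: Pivot payment = max(others) = 33
Step 4: The winner pays 33

33


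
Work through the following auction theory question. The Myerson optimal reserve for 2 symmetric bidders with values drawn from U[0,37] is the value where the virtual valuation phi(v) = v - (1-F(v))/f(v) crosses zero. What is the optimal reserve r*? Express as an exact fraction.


Step 1: For U[0,37], F(v) = v/37 and f(v) = 1/37
Step 2: phi(v) = v - (1 - v/37)/(1/37) = v - (37 - v) = 2v - 37
Step 3: Set phi(r*) = 0: 2r* - 37 = 0
Step 4: r* = 37/2 (the number of bidders n = 2 does not enter)

37/2


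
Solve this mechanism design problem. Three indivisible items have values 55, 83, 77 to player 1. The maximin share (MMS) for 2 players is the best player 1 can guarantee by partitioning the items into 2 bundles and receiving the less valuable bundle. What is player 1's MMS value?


Step 1: Item values = 55, 83, 77
Step 2: Enumerate all 2-bundle partitions and take the smaller bundle:
  Partition 1: {55} vs {83,77} -> bundles 55, 160; min = 55
  Partition 2: {83} vs {55,77} -> bundles 83, 132; min = 83
  Partition 3: {77} vs {55,83} -> bundles 77, 138; min = 77
Step 3: MMS = max(55, 83, 77) = 83

83


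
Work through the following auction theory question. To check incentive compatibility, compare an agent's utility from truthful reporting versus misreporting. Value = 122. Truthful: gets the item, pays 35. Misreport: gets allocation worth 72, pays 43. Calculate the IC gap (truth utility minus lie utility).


Step 1: U(truth) = value - payment = 122 - 35 = 87
Step 2: U(lie) = allocation - payment = 72 - 43 = 29
Step 3: IC gap = 87 - 29 = 58

58


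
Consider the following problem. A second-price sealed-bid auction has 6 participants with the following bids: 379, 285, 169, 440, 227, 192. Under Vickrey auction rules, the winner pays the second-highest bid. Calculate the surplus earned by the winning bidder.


Step 1: Sort bids in descending order: 440, 379, 285, 227, 192, 169
Step 2: The winning bid is the highest: 440
Step 3: The payment equals the second-highest bid: 379
Step 4: Surplus = winner's bid - payment = 440 - 379 = 61

61


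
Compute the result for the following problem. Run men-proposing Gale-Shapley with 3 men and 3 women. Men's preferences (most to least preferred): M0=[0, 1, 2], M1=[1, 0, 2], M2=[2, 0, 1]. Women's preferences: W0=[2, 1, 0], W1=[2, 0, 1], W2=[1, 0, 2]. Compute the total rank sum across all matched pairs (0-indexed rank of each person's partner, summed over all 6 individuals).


Step 1: Run Gale-Shapley (men propose, women hold best offer):
  M0 proposes to W0; she accepts
  M1 proposes to W1; she accepts
  M2 proposes to W2; she accepts
Step 2: Final matching: W0-M0, W1-M1, W2-M2
Step 3: 0-indexed ranks (man's rank of his match, then woman's): 0 + 2 + 0 + 2 + 0 + 2
Step 4: Total rank sum = 6

6


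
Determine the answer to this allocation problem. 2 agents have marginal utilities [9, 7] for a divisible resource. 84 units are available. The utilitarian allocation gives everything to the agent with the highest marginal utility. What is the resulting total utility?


Step 1: The marginal utilities are [9, 7]
Step 2: The highest marginal utility is 9
Step 3: All 84 units go to that agent
Step 4: Total utility = 9 * 84 = 756

756


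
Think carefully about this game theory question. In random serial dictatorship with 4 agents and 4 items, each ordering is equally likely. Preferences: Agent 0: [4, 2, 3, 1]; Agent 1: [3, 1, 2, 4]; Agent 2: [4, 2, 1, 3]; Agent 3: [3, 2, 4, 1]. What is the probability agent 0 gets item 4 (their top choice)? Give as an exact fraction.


Step 1: Agent 0 wants item 4
Step 2: There are 24 possible orderings of agents
Step 3: In 12 orderings, agent 0 gets item 4
Step 4: Probability = 12/24 = 1/2

1/2


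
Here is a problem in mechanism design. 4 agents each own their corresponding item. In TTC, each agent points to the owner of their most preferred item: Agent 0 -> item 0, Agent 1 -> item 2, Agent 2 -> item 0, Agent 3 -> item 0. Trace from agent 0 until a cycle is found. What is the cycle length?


Step 1: Trace the pointer graph from agent 0: 0 -> 0
Step 2: A cycle is detected when we revisit agent 0
Step 3: The cycle is: 0 -> 0
Step 4: Cycle length = 1

1


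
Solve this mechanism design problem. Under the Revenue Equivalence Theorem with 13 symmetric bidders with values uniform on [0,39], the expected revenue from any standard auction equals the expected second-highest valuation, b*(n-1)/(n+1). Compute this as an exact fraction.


Step 1: By Revenue Equivalence, expected revenue = b*(n-1)/(n+1)
Step 2: Substituting n = 13, b = 39
Step 3: Revenue = 39*(13-1)/(13+1) = 39*12/14
Step 4: Revenue = 468/14 = 234/7

234/7


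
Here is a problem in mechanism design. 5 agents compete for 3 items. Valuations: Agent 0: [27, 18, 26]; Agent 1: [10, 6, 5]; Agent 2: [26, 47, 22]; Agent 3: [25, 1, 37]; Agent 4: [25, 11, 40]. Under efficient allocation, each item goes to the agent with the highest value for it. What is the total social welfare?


Step 1: For each item, find the maximum value among all agents.
Step 2: Item 0 -> Agent 0 (value 27)
Step 3: Item 1 -> Agent 2 (value 47)
Step 4: Item 2 -> Agent 4 (value 40)
Step 5: Total welfare = 27 + 47 + 40 = 114

114


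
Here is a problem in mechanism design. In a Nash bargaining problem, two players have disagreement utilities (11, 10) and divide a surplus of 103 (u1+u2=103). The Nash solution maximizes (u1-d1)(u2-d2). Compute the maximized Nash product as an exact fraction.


Step 1: The Nash solution splits surplus symmetrically above the disagreement point
Step 2: u1 = (total + d1 - d2)/2 = (103 + 11 - 10)/2 = 52
Step 3: u2 = (total - d1 + d2)/2 = (103 - 11 + 10)/2 = 51
Step 4: Nash product = (52 - 11) * (51 - 10)
Step 5: = 41 * 41 = 1681

1681


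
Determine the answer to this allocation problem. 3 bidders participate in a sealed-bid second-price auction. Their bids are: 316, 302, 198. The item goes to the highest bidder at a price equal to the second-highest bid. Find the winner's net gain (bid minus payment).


Step 1: Sort bids in descending order: 316, 302, 198
Step 2: The winning bid is the highest: 316
Step 3: The payment equals the second-highest bid: 302
Step 4: Surplus = winner's bid - payment = 316 - 302 = 14

14


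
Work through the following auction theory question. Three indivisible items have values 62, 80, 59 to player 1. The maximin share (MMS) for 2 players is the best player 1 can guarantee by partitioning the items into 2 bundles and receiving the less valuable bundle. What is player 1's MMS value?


Step 1: Item values = 62, 80, 59
Step 2: Enumerate all 2-bundle partitions and take the smaller bundle:
  Partition 1: {62} vs {80,59} -> bundles 62, 139; min = 62
  Partition 2: {80} vs {62,59} -> bundles 80, 121; min = 80
  Partition 3: {59} vs {62,80} -> bundles 59, 142; min = 59
Step 3: MMS = max(62, 80, 59) = 80

80


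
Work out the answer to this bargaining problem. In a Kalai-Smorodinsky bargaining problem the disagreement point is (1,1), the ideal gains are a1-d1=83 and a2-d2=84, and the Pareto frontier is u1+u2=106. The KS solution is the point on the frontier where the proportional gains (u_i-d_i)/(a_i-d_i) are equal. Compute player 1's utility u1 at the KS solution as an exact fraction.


Step 1: At the KS point, (u1-d1)/r1 = (u2-d2)/r2 = t and u1+u2 = 106
Step 2: u1 = d1 + r1*t and u2 = d2 + r2*t, so (d1 + r1*t) + (d2 + r2*t) = 106
Step 3: t = (106 - 1 - 1)/(83 + 84) = 104/167
Step 4: u1 = d1 + r1*t = 1 + 83 * 104/167 = 8799/167
Step 5: (Check: u2 = d2 + r2*t = 8903/167; u1+u2 = 8799/167 + 8903/167 = 106, on the frontier.)

8799/167


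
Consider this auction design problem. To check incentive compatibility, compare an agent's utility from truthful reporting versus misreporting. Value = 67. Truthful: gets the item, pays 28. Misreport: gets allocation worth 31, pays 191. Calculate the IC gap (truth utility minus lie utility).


Step 1: U(truth) = value - payment = 67 - 28 = 39
Step 2: U(lie) = allocation - payment = 31 - 191 = -160
Step 3: IC gap = 39 - (-160) = 199

199


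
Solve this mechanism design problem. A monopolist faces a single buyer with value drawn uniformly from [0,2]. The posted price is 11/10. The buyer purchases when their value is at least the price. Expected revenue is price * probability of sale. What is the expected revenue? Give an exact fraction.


Step 1: Posted price r = 11/10, value support [0,2]
Step 2: P(v >= r) = (2 - 11/10)/2 = 9/20
Step 3: Expected revenue = r * P(v >= r) = 11/10 * 9/20
Step 4: Revenue = 99/200

99/200


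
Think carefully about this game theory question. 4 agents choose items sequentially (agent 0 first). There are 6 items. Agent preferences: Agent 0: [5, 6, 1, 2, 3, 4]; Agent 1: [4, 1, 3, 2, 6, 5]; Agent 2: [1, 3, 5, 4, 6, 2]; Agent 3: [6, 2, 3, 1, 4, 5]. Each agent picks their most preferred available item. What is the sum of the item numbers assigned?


Step 1: Agent 0 picks item 5
Step 2: Agent 1 picks item 4
Step 3: Agent 2 picks item 1
Step 4: Agent 3 picks item 6
Step 5: Sum = 5 + 4 + 1 + 6 = 16

16


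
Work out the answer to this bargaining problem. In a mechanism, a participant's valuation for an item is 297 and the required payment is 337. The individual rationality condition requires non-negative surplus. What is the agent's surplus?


Step 1: Surplus = value - payment = 297 - 337 = -40
Step 2: IR is violated (surplus < 0)

-40


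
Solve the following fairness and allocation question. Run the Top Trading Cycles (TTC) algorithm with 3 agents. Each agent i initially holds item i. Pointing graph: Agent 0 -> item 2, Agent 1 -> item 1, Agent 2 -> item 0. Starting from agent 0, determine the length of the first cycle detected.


Step 1: Trace the pointer graph from agent 0: 0 -> 2 -> 0
Step 2: A cycle is detected when we revisit agent 0
Step 3: The cycle is: 0 -> 2 -> 0
Step 4: Cycle length = 2

2


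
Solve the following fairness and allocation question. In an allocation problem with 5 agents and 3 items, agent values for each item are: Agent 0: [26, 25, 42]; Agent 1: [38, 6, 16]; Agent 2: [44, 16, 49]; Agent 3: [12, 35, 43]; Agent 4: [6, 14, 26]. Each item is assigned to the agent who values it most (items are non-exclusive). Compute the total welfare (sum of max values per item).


Step 1: For each item, find the maximum value among all agents.
Step 2: Item 0 -> Agent 2 (value 44)
Step 3: Item 1 -> Agent 3 (value 35)
Step 4: Item 2 -> Agent 2 (value 49)
Step 5: Total welfare = 44 + 35 + 49 = 128

128


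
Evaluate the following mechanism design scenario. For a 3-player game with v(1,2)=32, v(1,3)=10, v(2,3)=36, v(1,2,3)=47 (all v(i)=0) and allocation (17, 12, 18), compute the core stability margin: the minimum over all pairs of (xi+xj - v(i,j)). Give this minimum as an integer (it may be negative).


Step 1: Slack for coalition (1,2): x1+x2 - v12 = 29 - 32 = -3
Step 2: Slack for coalition (1,3): x1+x3 - v13 = 35 - 10 = 25
Step 3: Slack for coalition (2,3): x2+x3 - v23 = 30 - 36 = -6
Step 4: Minimum slack = min(-3, 25, -6) = -6, attained by (2,3); coalition (2,3) can block (slack < 0), so the allocation is not in the core

-6


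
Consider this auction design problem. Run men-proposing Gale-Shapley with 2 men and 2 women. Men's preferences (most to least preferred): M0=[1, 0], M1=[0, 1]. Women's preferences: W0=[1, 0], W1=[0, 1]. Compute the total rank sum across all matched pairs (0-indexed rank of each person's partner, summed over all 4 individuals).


Step 1: Run Gale-Shapley (men propose, women hold best offer):
  M0 proposes to W1; she accepts
  M1 proposes to W0; she accepts
Step 2: Final matching: W0-M1, W1-M0
Step 3: 0-indexed ranks (man's rank of his match, then woman's): 0 + 0 + 0 + 0
Step 4: Total rank sum = 0

0


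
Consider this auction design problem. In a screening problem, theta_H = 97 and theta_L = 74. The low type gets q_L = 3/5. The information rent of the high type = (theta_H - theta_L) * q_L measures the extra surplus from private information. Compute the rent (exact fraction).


Step 1: theta_H - theta_L = 97 - 74 = 23
Step 2: Information rent = (theta_H - theta_L) * q_L
Step 3: = 23 * 3/5
Step 4: = 69/5

69/5


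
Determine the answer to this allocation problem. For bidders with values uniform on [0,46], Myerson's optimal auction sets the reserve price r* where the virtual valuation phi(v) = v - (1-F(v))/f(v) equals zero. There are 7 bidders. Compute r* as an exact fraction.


Step 1: For U[0,46], F(v) = v/46 and f(v) = 1/46
Step 2: phi(v) = v - (1 - v/46)/(1/46) = v - (46 - v) = 2v - 46
Step 3: Set phi(r*) = 0: 2r* - 46 = 0
Step 4: r* = 46/2 = 23 (the number of bidders n = 7 does not enter)

23


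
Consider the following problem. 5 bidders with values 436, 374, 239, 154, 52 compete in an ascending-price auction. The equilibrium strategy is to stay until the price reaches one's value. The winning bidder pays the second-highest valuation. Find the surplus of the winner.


Step 1: Identify the highest value: 436
Step 2: Identify the second-highest value: 374
Step 3: The final price = second-highest value = 374
Step 4: Surplus = 436 - 374 = 62

62


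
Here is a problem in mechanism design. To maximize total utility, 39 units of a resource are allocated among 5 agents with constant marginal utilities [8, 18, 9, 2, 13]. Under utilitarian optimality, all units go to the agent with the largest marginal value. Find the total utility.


Step 1: The marginal utilities are [8, 18, 9, 2, 13]
Step 2: The highest marginal utility is 18
Step 3: All 39 units go to that agent
Step 4: Total utility = 18 * 39 = 702

702


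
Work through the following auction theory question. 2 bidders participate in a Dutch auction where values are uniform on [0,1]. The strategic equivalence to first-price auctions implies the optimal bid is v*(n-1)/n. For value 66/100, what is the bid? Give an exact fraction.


Step 1: Dutch auctions are strategically equivalent to first-price auctions
Step 2: The equilibrium bid is b(v) = v*(n-1)/n
Step 3: b = 33/50 * 1/2
Step 4: b = 33/100

33/100


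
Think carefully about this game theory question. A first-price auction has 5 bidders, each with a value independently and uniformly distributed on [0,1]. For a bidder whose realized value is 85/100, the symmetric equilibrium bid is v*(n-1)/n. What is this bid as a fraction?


Step 1: The symmetric BNE bidding function is b(v) = v * (n-1) / n
Step 2: Substitute v = 17/20 and n = 5
Step 3: b = 17/20 * 4/5
Step 4: b = 17/25

17/25


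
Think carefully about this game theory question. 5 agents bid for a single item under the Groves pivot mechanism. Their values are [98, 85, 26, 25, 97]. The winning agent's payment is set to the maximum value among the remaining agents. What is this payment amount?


Step 1: The efficient winner is agent 0 with value 98
Step 2: Other agents' values: [85, 26, 25, 97]
Step 3: Pivot payment = max(others) = 97
Step 4: The winner pays 97

97


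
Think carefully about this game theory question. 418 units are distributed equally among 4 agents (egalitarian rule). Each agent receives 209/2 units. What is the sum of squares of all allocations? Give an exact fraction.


Step 1: Each agent's share = 418/4 = 209/2
Step 2: Square of each share = (209/2)^2 = 43681/4
Step 3: Sum of squares = 4 * 43681/4 = 43681

43681


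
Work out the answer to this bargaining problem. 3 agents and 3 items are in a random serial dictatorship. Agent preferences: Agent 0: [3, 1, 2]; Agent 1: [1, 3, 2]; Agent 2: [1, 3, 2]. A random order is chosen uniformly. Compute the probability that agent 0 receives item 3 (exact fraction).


Step 1: Agent 0 wants item 3
Step 2: There are 6 possible orderings of agents
Step 3: In 4 orderings, agent 0 gets item 3
Step 4: Probability = 4/6 = 2/3

2/3


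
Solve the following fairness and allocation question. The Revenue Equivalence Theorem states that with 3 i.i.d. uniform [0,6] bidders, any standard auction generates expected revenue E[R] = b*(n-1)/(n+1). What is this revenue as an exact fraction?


Step 1: By Revenue Equivalence, expected revenue = b*(n-1)/(n+1)
Step 2: Substituting n = 3, b = 6
Step 3: Revenue = 6*(3-1)/(3+1) = 6*2/4
Step 4: Revenue = 12/4 = 3

3


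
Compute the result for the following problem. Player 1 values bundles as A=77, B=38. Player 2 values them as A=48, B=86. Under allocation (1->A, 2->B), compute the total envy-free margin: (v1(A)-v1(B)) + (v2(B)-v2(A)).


Step 1: Player 1's margin = v1(A) - v1(B) = 77 - 38 = 39
Step 2: Player 2's margin = v2(B) - v2(A) = 86 - 48 = 38
Step 3: Total margin = 39 + 38 = 77

77


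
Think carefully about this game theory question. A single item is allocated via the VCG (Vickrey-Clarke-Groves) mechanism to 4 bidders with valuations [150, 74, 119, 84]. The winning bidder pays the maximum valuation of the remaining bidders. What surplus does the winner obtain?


Step 1: The winner is the agent with the highest value: agent 0 with value 150
Step 2: Values of other agents: [74, 119, 84]
Step 3: VCG payment = max of others' values = 119
Step 4: Surplus = 150 - 119 = 31

31


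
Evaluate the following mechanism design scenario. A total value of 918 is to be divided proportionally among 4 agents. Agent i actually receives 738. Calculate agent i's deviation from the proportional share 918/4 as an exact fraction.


Step 1: Proportional share = 918/4 = 459/2
Step 2: Agent's actual allocation = 738
Step 3: Excess = 738 - 459/2 = 1017/2

1017/2


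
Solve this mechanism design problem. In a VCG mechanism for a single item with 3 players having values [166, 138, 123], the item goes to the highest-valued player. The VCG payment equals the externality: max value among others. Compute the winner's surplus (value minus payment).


Step 1: The winner is the agent with the highest value: agent 0 with value 166
Step 2: Values of other agents: [138, 123]
Step 3: VCG payment = max of others' values = 138
Step 4: Surplus = 166 - 138 = 28

28
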